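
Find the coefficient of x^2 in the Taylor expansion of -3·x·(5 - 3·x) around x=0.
Expand to order 2: -3·x·(5 - 3·x) = 9·x^2 - 15·x + O(x^3).
The coefficient of x^2 is 9.

Final answer: 9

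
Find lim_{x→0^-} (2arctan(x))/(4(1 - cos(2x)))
Both numerator and denominator → 0 as x → 0^-; this is a 0/0 indeterminate form.
Expand each to leading order near x = 0: numerator ~ 2·x, denominator ~ 8·x^2.
The limit of the ratio is -∞.

Final answer: -∞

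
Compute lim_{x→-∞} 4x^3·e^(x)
This is a 0·∞ indeterminate form at x → -∞.
Rewrite the product as 4x^3 / e^(-x) (an ∞/∞ form) and apply L'Hôpital, or use the standard hierarchy e^(|x|) ≫ |x^3| as x → -∞.
The indeterminate product → 0, so the limit = 0.

Final answer: 0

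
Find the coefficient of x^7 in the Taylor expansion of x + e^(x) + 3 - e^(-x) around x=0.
Expand to order 7: x + e^(x) + 3 - e^(-x) = x^7/2520 + x^5/60 + x^3/3 + 3·x + 3 + O(x^8).
The coefficient of x^7 is 1/2520.

Final answer: 1/2520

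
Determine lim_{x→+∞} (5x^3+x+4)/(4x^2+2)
This is an ∞/∞ indeterminate form as x → +∞.
Divide numerator and denominator by x^3 and let the lower-order terms vanish; the numerator's degree 3 exceeds the denominator's degree 2, so the quotient diverges.
Limit = ∞.

Final answer: ∞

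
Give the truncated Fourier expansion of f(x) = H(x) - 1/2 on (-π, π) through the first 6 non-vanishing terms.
2·sin(x)/π + 2·sin(3·x)/(3·π) + 2·sin(5·x)/(5·π) + 2·sin(7·x)/(7·π) + 2·sin(9·x)/(9·π) + 2·sin(11·x)/(11·π)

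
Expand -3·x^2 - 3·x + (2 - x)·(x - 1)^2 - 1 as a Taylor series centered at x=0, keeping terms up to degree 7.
-x^3 + x^2 - 8·x + 1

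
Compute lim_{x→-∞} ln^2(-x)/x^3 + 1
The quotient is an ∞/∞ indeterminate form as x → -∞.
Compare growth rates of the dominant terms (exponentials ≫ polynomials ≫ logarithms), or apply L'Hôpital's rule; the quotient → 0.
Adding the constant: 0 + 1 = 1. Limit = 1.

Final answer: 1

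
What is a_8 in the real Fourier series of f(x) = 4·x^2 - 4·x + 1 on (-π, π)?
a_8 = (1/π) ∫_{-π}^{π} f(x)·cos(8x) dx.
Evaluate the integral (use parity and integration by parts as needed): a_8 = 1/4.

Final answer: 1/4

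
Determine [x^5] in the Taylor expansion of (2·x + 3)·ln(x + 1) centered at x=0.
Expand to order 5: (2·x + 3)·ln(x + 1) = x^5/10 - x^4/12 + x^2/2 + 3·x + O(x^6).
The coefficient of x^5 is 1/10.

Final answer: 1/10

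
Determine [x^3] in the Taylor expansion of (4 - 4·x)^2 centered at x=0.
Expand to order 3: (4 - 4·x)^2 = 16·x^2 - 32·x + 16 + O(x^4).
The coefficient of x^3 is 0.

Final answer: 0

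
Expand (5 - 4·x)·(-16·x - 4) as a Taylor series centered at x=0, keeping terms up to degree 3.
64·x^2 - 64·x - 20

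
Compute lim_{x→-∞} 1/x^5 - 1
Evaluate the dominant behaviour as x → -∞; each term tends to a finite value or vanishes.
Limit = -1.

Final answer: -1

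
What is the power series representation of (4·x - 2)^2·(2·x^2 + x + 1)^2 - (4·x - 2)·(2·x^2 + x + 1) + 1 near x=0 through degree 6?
64·x^6 + 32·x^4 - 40·x^3 + 4·x^2 - 10·x + 7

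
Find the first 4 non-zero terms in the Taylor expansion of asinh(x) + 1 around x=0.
3·x^5/40 - x^3/6 + x + 1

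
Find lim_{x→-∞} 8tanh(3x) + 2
Evaluate the dominant behaviour as x → -∞; each term tends to a finite value or vanishes.
Limit = -6.

Final answer: -6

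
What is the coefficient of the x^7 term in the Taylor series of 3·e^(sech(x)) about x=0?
Expand to order 7: 3·e^(sech(x)) = -151·e·x^6/240 + e·x^4 - 3·e·x^2/2 + 3·e + O(x^8).
The coefficient of x^7 is 0.

Final answer: 0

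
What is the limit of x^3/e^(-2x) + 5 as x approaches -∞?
The quotient is an ∞/∞ indeterminate form as x → -∞.
Compare growth rates of the dominant terms (exponentials ≫ polynomials ≫ logarithms), or apply L'Hôpital's rule; the quotient → 0.
Adding the constant: 0 + 5 = 5. Limit = 5.

Final answer: 5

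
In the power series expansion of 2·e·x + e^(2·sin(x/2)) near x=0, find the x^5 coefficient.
Expand to order 5: 2·e·x + e^(2·sin(x/2)) = -23·x^5/1920 + x^3/8 + x^2/2 + x·(1 + 2·e) + 1 + O(x^6).
The coefficient of x^5 is -23/1920.

Final answer: -23/1920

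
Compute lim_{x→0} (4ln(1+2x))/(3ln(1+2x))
Both numerator and denominator → 0 as x → 0; this is a 0/0 indeterminate form.
Expand each to leading order near x = 0: numerator ~ 8·x, denominator ~ 6·x.
The limit of the ratio is 4/3.

Final answer: 4/3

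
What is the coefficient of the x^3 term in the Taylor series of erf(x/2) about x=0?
Expand to order 3: erf(x/2) = -x^3/(12·√(π)) + x/√(π) + O(x^4).
The coefficient of x^3 is -1/(12·√(π)).

Final answer: -1/(12·√(π))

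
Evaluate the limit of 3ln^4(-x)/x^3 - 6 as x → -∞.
The quotient is an ∞/∞ indeterminate form as x → -∞.
Compare growth rates of the dominant terms (exponentials ≫ polynomials ≫ logarithms), or apply L'Hôpital's rule; the quotient → 0.
Adding the constant: 0 - 6 = -6. Limit = -6.

Final answer: -6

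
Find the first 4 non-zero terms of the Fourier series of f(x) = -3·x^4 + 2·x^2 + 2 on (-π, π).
(-152 + 24·π^2)·cos(x) + (11 - 6·π^2)·cos(2·x) + (-8/3 + 8·π^2/3)·cos(3·x) - 3·π^4/5 + 2 + 2·π^2/3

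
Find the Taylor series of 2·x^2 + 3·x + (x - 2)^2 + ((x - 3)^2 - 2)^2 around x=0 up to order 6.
x^4 - 12·x^3 + 53·x^2 - 85·x + 53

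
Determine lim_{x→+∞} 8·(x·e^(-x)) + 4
Evaluate the dominant behaviour as x → +∞; each term tends to a finite value or vanishes.
Limit = 4.

Final answer: 4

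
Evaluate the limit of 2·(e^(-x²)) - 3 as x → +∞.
Evaluate the dominant behaviour as x → +∞; each term tends to a finite value or vanishes.
Limit = -3.

Final answer: -3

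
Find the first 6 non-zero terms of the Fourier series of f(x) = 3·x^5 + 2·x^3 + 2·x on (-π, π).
(-116·π^2 + 6·π^4 + 700)·sin(x) + (-3·π^4 - 43/2 + 13·π^2)·sin(2·x) + (-28·π^2/9 + 92/27 + 2·π^4)·sin(3·x) + (-3·π^4/2 - 85/64 + 7·π^2/8)·sin(4·x) + (-4·π^2/25 + 524/625 + 6·π^4/5)·sin(5·x) + (-π^4 - π^2/9 - 35/54)·sin(6·x)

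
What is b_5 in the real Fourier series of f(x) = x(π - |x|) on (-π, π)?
b_5 = (1/π) ∫_{-π}^{π} f(x)·sin(5x) dx.
Evaluate the integral (use parity and integration by parts as needed): b_5 = 8/(125·π).

Final answer: 8/(125·π)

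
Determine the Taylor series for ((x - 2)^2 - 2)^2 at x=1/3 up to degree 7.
49/81 - 140·(x - 1/3)/27 + 38·(x - 1/3)^2/3 - 20·(x - 1/3)^3/3 + (x - 1/3)^4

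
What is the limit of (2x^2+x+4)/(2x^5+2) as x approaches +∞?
This is an ∞/∞ indeterminate form as x → +∞.
Divide numerator and denominator by x^5 and let the lower-order terms vanish; the numerator's degree 2 is below the denominator's degree 5, so the quotient → 0.
Limit = 0.

Final answer: 0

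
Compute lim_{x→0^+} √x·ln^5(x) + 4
The product is a 0·∞ indeterminate form at x → 0⁺.
Rewrite the product as ln^5(x) / x^(-1/2) and apply L'Hôpital, or use the standard hierarchy x^(-1/2) ≫ |ln x|^5 as x → 0⁺.
The indeterminate product → 0, so the limit = 4.

Final answer: 4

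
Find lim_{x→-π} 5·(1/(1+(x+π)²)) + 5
Direct substitution at x = -π gives 10.

Final answer: 10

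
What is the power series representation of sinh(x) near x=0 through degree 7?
x^7/5040 + x^5/120 + x^3/6 + x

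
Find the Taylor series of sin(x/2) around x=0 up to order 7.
-x^7/645120 + x^5/3840 - x^3/48 + x/2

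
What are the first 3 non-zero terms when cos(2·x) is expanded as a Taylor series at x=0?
2·x^4/3 - 2·x^2 + 1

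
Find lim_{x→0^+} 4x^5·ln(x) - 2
The product is a 0·∞ indeterminate form at x → 0⁺.
Rewrite the product as 4·ln(x) / x^(-5) and apply L'Hôpital, or use the standard hierarchy x^(-5) ≫ |ln x| as x → 0⁺.
The indeterminate product → 0, so the limit = -2.

Final answer: -2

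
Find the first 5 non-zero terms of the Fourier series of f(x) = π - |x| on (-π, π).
4·cos(x)/π + 4·cos(3·x)/(9·π) + 4·cos(5·x)/(25·π) + 4·cos(7·x)/(49·π) + π/2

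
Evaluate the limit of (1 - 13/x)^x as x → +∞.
As x → +∞: this is the defining limit (1 - 13/x)^x → e^(-13).
Limit = e^(-13).

Final answer: e^(-13)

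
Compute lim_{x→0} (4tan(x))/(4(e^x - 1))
Both numerator and denominator → 0 as x → 0; this is a 0/0 indeterminate form.
Expand each to leading order near x = 0: numerator ~ 4·x, denominator ~ 4·x.
The limit of the ratio is 1.

Final answer: 1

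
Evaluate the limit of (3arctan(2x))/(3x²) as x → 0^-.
Both numerator and denominator → 0 as x → 0^-; this is a 0/0 indeterminate form.
Expand each to leading order near x = 0: numerator ~ 6·x, denominator ~ 3·x^2.
The limit of the ratio is -∞.

Final answer: -∞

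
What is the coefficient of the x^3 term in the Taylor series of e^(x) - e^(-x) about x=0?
Expand to order 3: e^(x) - e^(-x) = x^3/3 + 2·x + O(x^4).
The coefficient of x^3 is 1/3.

Final answer: 1/3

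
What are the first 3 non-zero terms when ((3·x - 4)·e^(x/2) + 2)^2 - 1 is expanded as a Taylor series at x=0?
-3·x^2 - 4·x + 3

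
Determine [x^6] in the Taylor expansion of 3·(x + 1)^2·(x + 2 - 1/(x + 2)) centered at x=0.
Expand to order 6: 3·(x + 1)^2·(x + 2 - 1/(x + 2)) = -3·x^6/128 + 3·x^5/64 - 3·x^4/32 + 51·x^3/16 + 93·x^2/8 + 51·x/4 + 9/2 + O(x^7).
The coefficient of x^6 is -3/128.

Final answer: -3/128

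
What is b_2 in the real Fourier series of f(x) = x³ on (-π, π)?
b_2 = (1/π) ∫_{-π}^{π} f(x)·sin(2x) dx.
Evaluate the integral (use parity and integration by parts as needed): b_2 = 3/2 - π^2.

Final answer: 3/2 - π^2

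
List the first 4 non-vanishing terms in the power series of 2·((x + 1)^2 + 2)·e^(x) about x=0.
5·x^3 + 9·x^2 + 10·x + 6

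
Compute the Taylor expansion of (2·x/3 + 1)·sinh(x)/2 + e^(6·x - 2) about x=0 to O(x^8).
x^7·(1/10080 + 1944·e^(-2)/35) + x^6·(1/360 + 324·e^(-2)/5) + x^5·(1/240 + 324·e^(-2)/5) + x^4·(1/18 + 54·e^(-2)) + x^3·(1/12 + 36·e^(-2)) + x^2·(1/3 + 18·e^(-2)) + x·(1/2 + 6·e^(-2)) + e^(-2)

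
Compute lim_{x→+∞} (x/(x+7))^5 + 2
As x → +∞: x/(x+7) = 1/(1 + 7/x) → 1, and the 5th power of a limit-1 base also → 1; with the additive constant, 1 + 2 = 3.
Limit = 3.

Final answer: 3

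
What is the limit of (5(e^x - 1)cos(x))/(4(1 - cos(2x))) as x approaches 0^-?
Both numerator and denominator → 0 as x → 0^-; this is a 0/0 indeterminate form.
Expand each to leading order near x = 0: numerator ~ 5·x, denominator ~ 8·x^2.
The limit of the ratio is -∞.

Final answer: -∞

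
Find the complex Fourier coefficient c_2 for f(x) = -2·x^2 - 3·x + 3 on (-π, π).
Compute the real Fourier coefficients first: a_2 = -2, b_2 = 3.
Then c_2 = (a_2 − i·b_2)/2 = -1 - 3·i/2.

Final answer: -1 - 3·i/2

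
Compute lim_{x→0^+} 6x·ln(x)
This is a 0·∞ indeterminate form at x → 0⁺.
Rewrite the product as 6·ln(x) / x^(-1) and apply L'Hôpital, or use the standard hierarchy x^(-1) ≫ |ln x| as x → 0⁺.
The indeterminate product → 0, so the limit = 0.

Final answer: 0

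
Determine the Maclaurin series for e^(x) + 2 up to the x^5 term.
x^5/120 + x^4/24 + x^3/6 + x^2/2 + x + 3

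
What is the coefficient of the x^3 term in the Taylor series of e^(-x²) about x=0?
Expand to order 3: e^(-x²) = 1 - x^2 + O(x^4).
The coefficient of x^3 is 0.

Final answer: 0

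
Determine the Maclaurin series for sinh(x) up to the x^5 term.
x^5/120 + x^3/6 + x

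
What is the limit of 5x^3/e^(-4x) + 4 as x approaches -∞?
The quotient is an ∞/∞ indeterminate form as x → -∞.
Compare growth rates of the dominant terms (exponentials ≫ polynomials ≫ logarithms), or apply L'Hôpital's rule; the quotient → 0.
Adding the constant: 0 + 4 = 4. Limit = 4.

Final answer: 4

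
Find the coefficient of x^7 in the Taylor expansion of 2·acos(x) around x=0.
Expand to order 7: 2·acos(x) = -5·x^7/56 - 3·x^5/20 - x^3/3 - 2·x + π + O(x^8).
The coefficient of x^7 is -5/56.

Final answer: -5/56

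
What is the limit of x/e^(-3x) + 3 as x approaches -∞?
The quotient is an ∞/∞ indeterminate form as x → -∞.
Compare growth rates of the dominant terms (exponentials ≫ polynomials ≫ logarithms), or apply L'Hôpital's rule; the quotient → 0.
Adding the constant: 0 + 3 = 3. Limit = 3.

Final answer: 3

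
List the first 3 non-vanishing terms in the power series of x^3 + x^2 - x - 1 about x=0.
x^2 - x - 1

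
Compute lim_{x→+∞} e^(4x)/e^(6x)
This is an ∞/∞ indeterminate form as x → +∞.
Rewrite e^(4x)/e^(6x) = e^((4−6)x) = e^(-2x); the exponent coefficient is -2 < 0 so e^(-2x) → 0.
Limit = 0.

Final answer: 0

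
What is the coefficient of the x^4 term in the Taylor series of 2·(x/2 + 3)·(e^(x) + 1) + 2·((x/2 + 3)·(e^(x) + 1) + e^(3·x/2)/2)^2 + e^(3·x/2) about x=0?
Expand to order 4: 2·(x/2 + 3)·(e^(x) + 1) + 2·((x/2 + 3)·(e^(x) + 1) + e^(3·x/2)/2)^2 + e^(3·x/2) = 15941·x^4/384 + 1241·x^3/16 + 935·x^2/8 + 133·x + 195/2 + O(x^5).
The coefficient of x^4 is 15941/384.

Final answer: 15941/384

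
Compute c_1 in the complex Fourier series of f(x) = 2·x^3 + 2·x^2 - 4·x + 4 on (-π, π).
Compute the real Fourier coefficients first: a_1 = -8, b_1 = -32 + 4·π^2.
Then c_1 = (a_1 − i·b_1)/2 = -4 - 2·i·π^2 + 16·i.

Final answer: -4 - 2·i·π^2 + 16·i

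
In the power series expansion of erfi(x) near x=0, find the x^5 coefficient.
Expand to order 5: erfi(x) = x^5/(5·√(π)) + 2·x^3/(3·√(π)) + 2·x/√(π) + O(x^6).
The coefficient of x^5 is 1/(5·√(π)).

Final answer: 1/(5·√(π))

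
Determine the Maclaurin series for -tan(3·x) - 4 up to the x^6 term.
-162·x^5/5 - 9·x^3 - 3·x - 4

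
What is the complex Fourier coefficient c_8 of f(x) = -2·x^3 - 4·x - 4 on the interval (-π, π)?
Compute the real Fourier coefficients first: a_8 = 0, b_8 = 61/64 + π^2/2.
Then c_8 = (a_8 − i·b_8)/2 = -i·π^2/4 - 61·i/128.

Final answer: -i·π^2/4 - 61·i/128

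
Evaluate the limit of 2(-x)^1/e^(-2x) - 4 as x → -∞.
The quotient is an ∞/∞ indeterminate form as x → -∞.
Compare growth rates of the dominant terms (exponentials ≫ polynomials ≫ logarithms), or apply L'Hôpital's rule; the quotient → 0.
Adding the constant: 0 - 4 = -4. Limit = -4.

Final answer: -4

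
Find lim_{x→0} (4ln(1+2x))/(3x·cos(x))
Both numerator and denominator → 0 as x → 0; this is a 0/0 indeterminate form.
Expand each to leading order near x = 0: numerator ~ 8·x, denominator ~ 3·x.
The limit of the ratio is 8/3.

Final answer: 8/3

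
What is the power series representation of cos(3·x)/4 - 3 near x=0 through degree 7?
-81·x^6/320 + 27·x^4/32 - 9·x^2/8 - 11/4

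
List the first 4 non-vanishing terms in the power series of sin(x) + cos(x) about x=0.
-x^3/6 - x^2/2 + x + 1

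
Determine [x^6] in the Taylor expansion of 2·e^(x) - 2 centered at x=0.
Expand to order 6: 2·e^(x) - 2 = x^6/360 + x^5/60 + x^4/12 + x^3/3 + x^2 + 2·x + O(x^7).
The coefficient of x^6 is 1/360.

Final answer: 1/360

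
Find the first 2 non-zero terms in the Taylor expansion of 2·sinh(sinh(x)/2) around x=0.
5·x^3/24 + x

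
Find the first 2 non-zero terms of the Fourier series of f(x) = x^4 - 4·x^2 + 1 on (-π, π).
(64 - 8·π^2)·cos(x) - 4·π^2/3 + 1 + π^4/5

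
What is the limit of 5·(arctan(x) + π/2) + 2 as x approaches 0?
Direct substitution at x = 0 gives 2 + 5·π/2.

Final answer: 2 + 5·π/2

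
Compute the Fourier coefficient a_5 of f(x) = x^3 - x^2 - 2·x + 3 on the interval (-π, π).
a_5 = (1/π) ∫_{-π}^{π} f(x)·cos(5x) dx.
Evaluate the integral (use parity and integration by parts as needed): a_5 = 4/25.

Final answer: 4/25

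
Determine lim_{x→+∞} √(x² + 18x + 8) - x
This is an ∞ − ∞ indeterminate form.
Multiply and divide by the conjugate √(x²+18x + 8) + x; the x² terms cancel, leaving (18x + 8)/(√(x²+18x + 8)+x) → 18/2 = 9.
Limit = 9.

Final answer: 9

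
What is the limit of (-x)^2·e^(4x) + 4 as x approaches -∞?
The product is a 0·∞ indeterminate form at x → -∞.
Rewrite the product as (-x)^2 / e^(-4x) (an ∞/∞ form) and apply L'Hôpital, or use the standard hierarchy e^(4|x|) ≫ |(-x)^2| as x → -∞.
The indeterminate product → 0, so the limit = 4.

Final answer: 4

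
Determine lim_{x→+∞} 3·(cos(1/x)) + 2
Evaluate the dominant behaviour as x → +∞; each term tends to a finite value or vanishes.
Limit = 5.

Final answer: 5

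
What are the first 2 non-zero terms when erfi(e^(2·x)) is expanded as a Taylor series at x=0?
4·e·x/√(π) + erfi(1)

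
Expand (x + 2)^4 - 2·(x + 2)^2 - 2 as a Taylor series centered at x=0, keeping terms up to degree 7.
x^4 + 8·x^3 + 22·x^2 + 24·x + 6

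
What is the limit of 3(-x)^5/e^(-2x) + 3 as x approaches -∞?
The quotient is an ∞/∞ indeterminate form as x → -∞.
Compare growth rates of the dominant terms (exponentials ≫ polynomials ≫ logarithms), or apply L'Hôpital's rule; the quotient → 0.
Adding the constant: 0 + 3 = 3. Limit = 3.

Final answer: 3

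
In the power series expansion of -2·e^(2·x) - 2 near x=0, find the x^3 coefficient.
Expand to order 3: -2·e^(2·x) - 2 = -8·x^3/3 - 4·x^2 - 4·x - 4 + O(x^4).
The coefficient of x^3 is -8/3.

Final answer: -8/3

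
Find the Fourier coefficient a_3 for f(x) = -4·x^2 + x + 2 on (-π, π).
a_3 = (1/π) ∫_{-π}^{π} f(x)·cos(3x) dx.
Evaluate the integral (use parity and integration by parts as needed): a_3 = 16/9.

Final answer: 16/9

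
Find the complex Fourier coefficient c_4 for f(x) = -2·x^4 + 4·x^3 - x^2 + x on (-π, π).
Compute the real Fourier coefficients first: a_4 = 1/8 - π^2, b_4 = 1/4 - 2·π^2.
Then c_4 = (a_4 − i·b_4)/2 = -π^2/2 + 1/16 - i/8 + i·π^2.

Final answer: -π^2/2 + 1/16 - i/8 + i·π^2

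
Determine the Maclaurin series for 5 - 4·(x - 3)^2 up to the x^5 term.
-4·x^2 + 24·x - 31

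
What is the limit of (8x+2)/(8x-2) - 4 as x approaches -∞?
Evaluate the dominant behaviour as x → -∞; each term tends to a finite value or vanishes.
Limit = -3.

Final answer: -3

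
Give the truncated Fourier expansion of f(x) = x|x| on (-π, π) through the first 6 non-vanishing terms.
(-8 + 2·π^2)·sin(x)/π - π·sin(2·x) + (-8 + 18·π^2)·sin(3·x)/(27·π) - π·sin(4·x)/2 + (-8 + 50·π^2)·sin(5·x)/(125·π) - π·sin(6·x)/3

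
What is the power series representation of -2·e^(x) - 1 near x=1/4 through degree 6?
-2·e^(1/4) - 1 - 2·e^(1/4)·(x - 1/4) - e^(1/4)·(x - 1/4)^2 - e^(1/4)·(x - 1/4)^3/3 - e^(1/4)·(x - 1/4)^4/12 - e^(1/4)·(x - 1/4)^5/60 - e^(1/4)·(x - 1/4)^6/360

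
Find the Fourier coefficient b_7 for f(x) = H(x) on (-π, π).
b_7 = (1/π) ∫_{-π}^{π} f(x)·sin(7x) dx.
Evaluate the integral (use parity and integration by parts as needed): b_7 = 2/(7·π).

Final answer: 2/(7·π)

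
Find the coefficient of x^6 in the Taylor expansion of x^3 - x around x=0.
Expand to order 6: x^3 - x = x^3 - x + O(x^7).
The coefficient of x^6 is 0.

Final answer: 0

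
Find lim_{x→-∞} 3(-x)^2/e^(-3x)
This is an ∞/∞ indeterminate form as x → -∞.
Compare growth rates of the dominant terms (exponentials ≫ polynomials ≫ logarithms), or apply L'Hôpital's rule; the quotient → 0.
Limit = 0.

Final answer: 0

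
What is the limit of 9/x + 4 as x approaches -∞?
Evaluate the dominant behaviour as x → -∞; each term tends to a finite value or vanishes.
Limit = 4.

Final answer: 4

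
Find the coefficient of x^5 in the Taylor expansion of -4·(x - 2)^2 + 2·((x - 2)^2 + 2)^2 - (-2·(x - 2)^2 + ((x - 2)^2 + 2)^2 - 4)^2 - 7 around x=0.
Expand to order 5: -4·(x - 2)^2 + 2·((x - 2)^2 + 2)^2 - (-2·(x - 2)^2 + ((x - 2)^2 + 2)^2 - 4)^2 - 7 = 496·x^5 - 1362·x^4 + 2448·x^3 - 2796·x^2 + 1840·x - 527 + O(x^6).
The coefficient of x^5 is 496.

Final answer: 496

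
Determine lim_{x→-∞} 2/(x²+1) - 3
Evaluate the dominant behaviour as x → -∞; each term tends to a finite value or vanishes.
Limit = -3.

Final answer: -3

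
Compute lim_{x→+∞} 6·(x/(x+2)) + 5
Evaluate the dominant behaviour as x → +∞; each term tends to a finite value or vanishes.
Limit = 11.

Final answer: 11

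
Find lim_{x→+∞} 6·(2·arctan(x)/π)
Evaluate the dominant behaviour as x → +∞; each term tends to a finite value or vanishes.
Limit = 6.

Final answer: 6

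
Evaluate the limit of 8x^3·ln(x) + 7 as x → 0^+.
The product is a 0·∞ indeterminate form at x → 0⁺.
Rewrite the product as 8·ln(x) / x^(-3) and apply L'Hôpital, or use the standard hierarchy x^(-3) ≫ |ln x| as x → 0⁺.
The indeterminate product → 0, so the limit = 7.

Final answer: 7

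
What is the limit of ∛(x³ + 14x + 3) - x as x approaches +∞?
This is an ∞ − ∞ indeterminate form.
Multiply by (A² + AB + B²)/(A² + AB + B²) where A = ∛(x³+14x + 3), B = x to use A³ − B³ = (A−B)(A²+AB+B²); the x³ terms cancel, leaving (14x + 3)/(A²+AB+B²) with denominator ~ 3x², so the limit is 0.
Limit = 0.

Final answer: 0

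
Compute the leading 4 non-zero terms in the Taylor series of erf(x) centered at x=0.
-x^7/(21·√(π)) + x^5/(5·√(π)) - 2·x^3/(3·√(π)) + 2·x/√(π)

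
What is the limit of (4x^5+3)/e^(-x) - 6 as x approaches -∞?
The quotient is an ∞/∞ indeterminate form as x → -∞.
Compare growth rates of the dominant terms (exponentials ≫ polynomials ≫ logarithms), or apply L'Hôpital's rule; the quotient → 0.
Adding the constant: 0 - 6 = -6. Limit = -6.

Final answer: -6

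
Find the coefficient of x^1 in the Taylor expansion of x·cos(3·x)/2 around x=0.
Expand to order 1: x·cos(3·x)/2 = x/2 + O(x^2).
The coefficient of x^1 is 1/2.

Final answer: 1/2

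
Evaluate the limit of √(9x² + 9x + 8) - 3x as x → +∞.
As x → +∞: multiply by the conjugate to get (9x+8)/(√(9x²+9x+8)+3x); the denominator ~ 6x, so the limit is 9/6 = 3/2.
Limit = 3/2.

Final answer: 3/2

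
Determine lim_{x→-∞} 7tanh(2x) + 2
Evaluate the dominant behaviour as x → -∞; each term tends to a finite value or vanishes.
Limit = -5.

Final answer: -5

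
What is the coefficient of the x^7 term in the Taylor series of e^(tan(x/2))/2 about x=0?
Expand to order 7: e^(tan(x/2))/2 = 137·x^7/184320 + 59·x^6/30720 + 37·x^5/7680 + 3·x^4/256 + x^3/32 + x^2/16 + x/4 + 1/2 + O(x^8).
The coefficient of x^7 is 137/184320.

Final answer: 137/184320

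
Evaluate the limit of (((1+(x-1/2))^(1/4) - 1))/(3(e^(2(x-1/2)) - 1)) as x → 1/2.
Both numerator and denominator → 0 as x → 1/2; this is a 0/0 indeterminate form.
Expand each to leading order near x = 1/2: numerator ~ (x - 1/2)/4, denominator ~ 6·(x - 1/2).
The limit of the ratio is 1/24.

Final answer: 1/24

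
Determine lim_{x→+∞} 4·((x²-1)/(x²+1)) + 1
Evaluate the dominant behaviour as x → +∞; each term tends to a finite value or vanishes.
Limit = 5.

Final answer: 5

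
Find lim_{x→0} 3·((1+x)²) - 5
Direct substitution at x = 0 gives -2.

Final answer: -2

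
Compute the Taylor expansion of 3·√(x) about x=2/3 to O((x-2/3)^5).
√(6) + 3·√(6)·(x - 2/3)/4 - 9·√(6)·(x - 2/3)^2/32 + 27·√(6)·(x - 2/3)^3/128 - 405·√(6)·(x - 2/3)^4/2048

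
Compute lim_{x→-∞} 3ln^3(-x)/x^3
This is an ∞/∞ indeterminate form as x → -∞.
Compare growth rates of the dominant terms (exponentials ≫ polynomials ≫ logarithms), or apply L'Hôpital's rule; the quotient → 0.
Limit = 0.

Final answer: 0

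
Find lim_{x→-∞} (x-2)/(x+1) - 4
Evaluate the dominant behaviour as x → -∞; each term tends to a finite value or vanishes.
Limit = -3.

Final answer: -3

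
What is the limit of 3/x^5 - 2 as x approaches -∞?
Evaluate the dominant behaviour as x → -∞; each term tends to a finite value or vanishes.
Limit = -2.

Final answer: -2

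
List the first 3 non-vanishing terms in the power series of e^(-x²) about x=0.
x^4/2 - x^2 + 1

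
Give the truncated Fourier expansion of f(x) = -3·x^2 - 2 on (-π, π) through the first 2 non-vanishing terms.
12·cos(x) - π^2 - 2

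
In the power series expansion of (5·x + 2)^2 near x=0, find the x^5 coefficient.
Expand to order 5: (5·x + 2)^2 = 25·x^2 + 20·x + 4 + O(x^6).
The coefficient of x^5 is 0.

Final answer: 0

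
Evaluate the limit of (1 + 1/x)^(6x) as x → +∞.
As x → +∞: write (1 + 1/x)^(6x) = ((1 + 1/x)^x)^6 → (e^1)^6 = e^6.
Limit = e^(6).

Final answer: e^(6)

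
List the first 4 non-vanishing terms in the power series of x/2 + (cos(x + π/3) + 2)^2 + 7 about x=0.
2·√(3)·x^3/3 - x^2/2 + x·(1/2 - 5·√(3)/2) + 53/4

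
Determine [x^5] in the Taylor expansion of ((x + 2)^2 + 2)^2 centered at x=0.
Expand to order 5: ((x + 2)^2 + 2)^2 = x^4 + 8·x^3 + 28·x^2 + 48·x + 36 + O(x^6).
The coefficient of x^5 is 0.

Final answer: 0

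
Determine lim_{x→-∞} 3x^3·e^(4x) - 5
The product is a 0·∞ indeterminate form at x → -∞.
Rewrite the product as 3x^3 / e^(-4x) (an ∞/∞ form) and apply L'Hôpital, or use the standard hierarchy e^(4|x|) ≫ |x^3| as x → -∞.
The indeterminate product → 0, so the limit = -5.

Final answer: -5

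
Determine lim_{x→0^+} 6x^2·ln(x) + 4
The product is a 0·∞ indeterminate form at x → 0⁺.
Rewrite the product as 6·ln(x) / x^(-2) and apply L'Hôpital, or use the standard hierarchy x^(-2) ≫ |ln x| as x → 0⁺.
The indeterminate product → 0, so the limit = 4.

Final answer: 4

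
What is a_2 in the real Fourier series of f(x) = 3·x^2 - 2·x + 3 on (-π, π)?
a_2 = (1/π) ∫_{-π}^{π} f(x)·cos(2x) dx.
Evaluate the integral (use parity and integration by parts as needed): a_2 = 3.

Final answer: 3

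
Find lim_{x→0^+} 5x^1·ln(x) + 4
The product is a 0·∞ indeterminate form at x → 0⁺.
Rewrite the product as 5·ln(x) / x^(-1) and apply L'Hôpital, or use the standard hierarchy x^(-1) ≫ |ln x| as x → 0⁺.
The indeterminate product → 0, so the limit = 4.

Final answer: 4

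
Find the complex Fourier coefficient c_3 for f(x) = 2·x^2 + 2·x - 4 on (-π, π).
Compute the real Fourier coefficients first: a_3 = -8/9, b_3 = 4/3.
Then c_3 = (a_3 − i·b_3)/2 = -4/9 - 2·i/3.

Final answer: -4/9 - 2·i/3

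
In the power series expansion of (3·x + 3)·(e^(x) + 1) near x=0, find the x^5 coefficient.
Expand to order 5: (3·x + 3)·(e^(x) + 1) = 3·x^5/20 + 5·x^4/8 + 2·x^3 + 9·x^2/2 + 9·x + 6 + O(x^6).
The coefficient of x^5 is 3/20.

Final answer: 3/20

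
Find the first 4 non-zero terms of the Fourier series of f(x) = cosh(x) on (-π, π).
-cos(x)·sinh(π)/π + 2·cos(2·x)·sinh(π)/(5·π) - cos(3·x)·sinh(π)/(5·π) + sinh(π)/π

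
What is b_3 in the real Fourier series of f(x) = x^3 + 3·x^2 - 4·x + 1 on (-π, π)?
b_3 = (1/π) ∫_{-π}^{π} f(x)·sin(3x) dx.
Evaluate the integral (use parity and integration by parts as needed): b_3 = -28/9 + 2·π^2/3.

Final answer: -28/9 + 2·π^2/3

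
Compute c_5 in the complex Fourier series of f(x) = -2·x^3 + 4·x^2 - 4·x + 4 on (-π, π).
Compute the real Fourier coefficients first: a_5 = -16/25, b_5 = -4·π^2/5 - 176/125.
Then c_5 = (a_5 − i·b_5)/2 = -8/25 + 88·i/125 + 2·i·π^2/5.

Final answer: -8/25 + 88·i/125 + 2·i·π^2/5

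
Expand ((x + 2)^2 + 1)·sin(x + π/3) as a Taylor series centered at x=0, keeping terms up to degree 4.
x^4·(-1/3 - 7·√(3)/48) + x^3·(1/12 - √(3)) + x^2·(2 - 3·√(3)/4) + x·(5/2 + 2·√(3)) + 5·√(3)/2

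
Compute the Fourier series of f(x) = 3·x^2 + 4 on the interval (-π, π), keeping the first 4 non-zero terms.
-12·cos(x) + 3·cos(2·x) - 4·cos(3·x)/3 + 4 + π^2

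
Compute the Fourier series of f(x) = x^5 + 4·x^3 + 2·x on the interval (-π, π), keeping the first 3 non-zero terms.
(-32·π^2 + 2·π^4 + 196)·sin(x) + (-π^4 - 7/2 + π^2)·sin(2·x) + (44/81 + 32·π^2/27 + 2·π^4/3)·sin(3·x)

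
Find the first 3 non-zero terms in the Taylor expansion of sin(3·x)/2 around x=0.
81·x^5/80 - 9·x^3/4 + 3·x/2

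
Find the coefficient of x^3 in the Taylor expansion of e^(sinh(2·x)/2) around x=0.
Expand to order 3: e^(sinh(2·x)/2) = 5·x^3/6 + x^2/2 + x + 1 + O(x^4).
The coefficient of x^3 is 5/6.

Final answer: 5/6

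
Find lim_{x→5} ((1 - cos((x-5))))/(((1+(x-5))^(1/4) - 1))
Both numerator and denominator → 0 as x → 5; this is a 0/0 indeterminate form.
Expand each to leading order near x = 5: numerator ~ (x - 5)^2/2, denominator ~ (x - 5)/4.
The limit of the ratio is 0.

Final answer: 0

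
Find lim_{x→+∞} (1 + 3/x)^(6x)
As x → +∞: write (1 + 3/x)^(6x) = ((1 + 3/x)^x)^6 → (e^3)^6 = e^18.
Limit = e^(18).

Final answer: e^(18)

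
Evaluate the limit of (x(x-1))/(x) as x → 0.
Both numerator and denominator → 0 as x → 0; this is a 0/0 indeterminate form.
Expand each to leading order near x = 0: numerator ~ -x, denominator ~ x.
The limit of the ratio is -1.

Final answer: -1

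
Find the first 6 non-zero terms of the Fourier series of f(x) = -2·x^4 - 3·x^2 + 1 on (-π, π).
(-84 + 16·π^2)·cos(x) + (3 - 4·π^2)·cos(2·x) + (4/27 + 16·π^2/9)·cos(3·x) + (-π^2 - 3/8)·cos(4·x) + (204/625 + 16·π^2/25)·cos(5·x) - 2·π^4/5 - π^2 + 1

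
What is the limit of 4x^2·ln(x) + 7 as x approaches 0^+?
The product is a 0·∞ indeterminate form at x → 0⁺.
Rewrite the product as 4·ln(x) / x^(-2) and apply L'Hôpital, or use the standard hierarchy x^(-2) ≫ |ln x| as x → 0⁺.
The indeterminate product → 0, so the limit = 7.

Final answer: 7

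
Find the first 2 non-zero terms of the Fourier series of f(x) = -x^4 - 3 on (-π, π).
(-48 + 8·π^2)·cos(x) - π^4/5 - 3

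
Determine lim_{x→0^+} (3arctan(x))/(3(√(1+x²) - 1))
Both numerator and denominator → 0 as x → 0^+; this is a 0/0 indeterminate form.
Expand each to leading order near x = 0: numerator ~ 3·x, denominator ~ 3·x^2/2.
The limit of the ratio is ∞.

Final answer: ∞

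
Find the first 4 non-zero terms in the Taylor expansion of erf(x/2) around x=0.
-x^7/(2688·√(π)) + x^5/(160·√(π)) - x^3/(12·√(π)) + x/√(π)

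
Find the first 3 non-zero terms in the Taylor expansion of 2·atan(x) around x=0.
2·x^5/5 - 2·x^3/3 + 2·x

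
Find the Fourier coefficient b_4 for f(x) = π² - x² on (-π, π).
b_4 = (1/π) ∫_{-π}^{π} f(x)·sin(4x) dx.
Evaluate the integral (use parity and integration by parts as needed): b_4 = 0.

Final answer: 0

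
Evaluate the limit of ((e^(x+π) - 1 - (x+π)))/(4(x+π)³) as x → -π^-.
Both numerator and denominator → 0 as x → -π^-; this is a 0/0 indeterminate form.
Expand each to leading order near x = -π: numerator ~ (x + π)^2/2, denominator ~ 4·(x + π)^3.
The limit of the ratio is -∞.

Final answer: -∞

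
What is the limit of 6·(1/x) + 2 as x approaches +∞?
Evaluate the dominant behaviour as x → +∞; each term tends to a finite value or vanishes.
Limit = 2.

Final answer: 2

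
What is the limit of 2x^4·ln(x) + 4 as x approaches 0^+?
The product is a 0·∞ indeterminate form at x → 0⁺.
Rewrite the product as 2·ln(x) / x^(-4) and apply L'Hôpital, or use the standard hierarchy x^(-4) ≫ |ln x| as x → 0⁺.
The indeterminate product → 0, so the limit = 4.

Final answer: 4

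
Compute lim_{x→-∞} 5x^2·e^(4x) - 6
The product is a 0·∞ indeterminate form at x → -∞.
Rewrite the product as 5x^2 / e^(-4x) (an ∞/∞ form) and apply L'Hôpital, or use the standard hierarchy e^(4|x|) ≫ |x^2| as x → -∞.
The indeterminate product → 0, so the limit = -6.

Final answer: -6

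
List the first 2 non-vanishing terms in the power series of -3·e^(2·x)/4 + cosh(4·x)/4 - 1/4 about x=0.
-3·x/2 - 3/4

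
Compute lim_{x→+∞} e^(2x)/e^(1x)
This is an ∞/∞ indeterminate form as x → +∞.
Rewrite e^(2x)/e^(1x) = e^((2−1)x) = e^(x); the exponent coefficient is 1 > 0 so e^(x) → ∞.
Limit = ∞.

Final answer: ∞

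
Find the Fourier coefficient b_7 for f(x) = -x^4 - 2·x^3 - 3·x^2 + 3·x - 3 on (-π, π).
b_7 = (1/π) ∫_{-π}^{π} f(x)·sin(7x) dx.
Evaluate the integral (use parity and integration by parts as needed): b_7 = 318/343 - 4·π^2/7.

Final answer: 318/343 - 4·π^2/7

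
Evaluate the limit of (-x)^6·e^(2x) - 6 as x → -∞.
The product is a 0·∞ indeterminate form at x → -∞.
Rewrite the product as (-x)^6 / e^(-2x) (an ∞/∞ form) and apply L'Hôpital, or use the standard hierarchy e^(2|x|) ≫ |(-x)^6| as x → -∞.
The indeterminate product → 0, so the limit = -6.

Final answer: -6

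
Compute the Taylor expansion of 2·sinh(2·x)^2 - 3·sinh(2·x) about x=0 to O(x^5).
32·x^4/3 - 4·x^3 + 8·x^2 - 6·x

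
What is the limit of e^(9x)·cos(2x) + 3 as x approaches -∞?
Evaluate the dominant behaviour as x → -∞; each term tends to a finite value or vanishes.
Limit = 3.

Final answer: 3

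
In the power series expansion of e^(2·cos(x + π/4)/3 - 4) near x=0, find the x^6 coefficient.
107·e^(-4 + √(2)/3)/52488 + 313·√(2)·e^(-4 + √(2)/3)/58320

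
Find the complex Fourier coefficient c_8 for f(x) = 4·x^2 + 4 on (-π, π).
Compute the real Fourier coefficients first: a_8 = 1/4, b_8 = 0.
Then c_8 = (a_8 − i·b_8)/2 = 1/8.

Final answer: 1/8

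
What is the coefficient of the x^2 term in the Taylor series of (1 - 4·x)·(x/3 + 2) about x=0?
Expand to order 2: (1 - 4·x)·(x/3 + 2) = -4·x^2/3 - 23·x/3 + 2 + O(x^3).
The coefficient of x^2 is -4/3.

Final answer: -4/3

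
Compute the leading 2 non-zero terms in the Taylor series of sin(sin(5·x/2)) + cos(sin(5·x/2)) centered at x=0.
5·x/2 + 1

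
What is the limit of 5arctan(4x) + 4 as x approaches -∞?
Evaluate the dominant behaviour as x → -∞; each term tends to a finite value or vanishes.
Limit = 4 - 5·π/2.

Final answer: 4 - 5·π/2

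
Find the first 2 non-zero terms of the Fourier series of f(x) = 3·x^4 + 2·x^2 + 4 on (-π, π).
(136 - 24·π^2)·cos(x) + 4 + 2·π^2/3 + 3·π^4/5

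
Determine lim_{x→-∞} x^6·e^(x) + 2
The product is a 0·∞ indeterminate form at x → -∞.
Rewrite the product as x^6 / e^(-x) (an ∞/∞ form) and apply L'Hôpital, or use the standard hierarchy e^(|x|) ≫ |x^6| as x → -∞.
The indeterminate product → 0, so the limit = 2.

Final answer: 2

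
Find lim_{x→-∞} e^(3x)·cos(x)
Evaluate the dominant behaviour as x → -∞; each term tends to a finite value or vanishes.
Limit = 0.

Final answer: 0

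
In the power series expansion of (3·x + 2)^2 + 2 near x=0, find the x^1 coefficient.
Expand to order 1: (3·x + 2)^2 + 2 = 12·x + 6 + O(x^2).
The coefficient of x^1 is 12.

Final answer: 12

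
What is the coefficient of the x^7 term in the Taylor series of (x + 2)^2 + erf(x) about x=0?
Expand to order 7: (x + 2)^2 + erf(x) = -x^7/(21·√(π)) + x^5/(5·√(π)) - 2·x^3/(3·√(π)) + x^2 + x·(2/√(π) + 4) + 4 + O(x^8).
The coefficient of x^7 is -1/(21·√(π)).

Final answer: -1/(21·√(π))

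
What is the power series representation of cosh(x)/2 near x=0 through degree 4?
x^4/48 + x^2/4 + 1/2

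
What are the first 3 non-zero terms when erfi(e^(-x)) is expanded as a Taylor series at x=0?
3·e·x^2/√(π) - 2·e·x/√(π) + erfi(1)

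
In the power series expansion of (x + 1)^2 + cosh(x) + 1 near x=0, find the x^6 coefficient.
Expand to order 6: (x + 1)^2 + cosh(x) + 1 = x^6/720 + x^4/24 + 3·x^2/2 + 2·x + 3 + O(x^7).
The coefficient of x^6 is 1/720.

Final answer: 1/720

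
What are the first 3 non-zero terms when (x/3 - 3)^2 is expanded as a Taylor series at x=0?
x^2/9 - 2·x + 9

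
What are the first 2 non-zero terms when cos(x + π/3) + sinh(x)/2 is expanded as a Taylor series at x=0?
x·(1/2 - √(3)/2) + 1/2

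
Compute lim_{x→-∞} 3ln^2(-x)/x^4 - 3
The quotient is an ∞/∞ indeterminate form as x → -∞.
Compare growth rates of the dominant terms (exponentials ≫ polynomials ≫ logarithms), or apply L'Hôpital's rule; the quotient → 0.
Adding the constant: 0 - 3 = -3. Limit = -3.

Final answer: -3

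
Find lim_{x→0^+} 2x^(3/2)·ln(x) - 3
The product is a 0·∞ indeterminate form at x → 0⁺.
Rewrite the product as 2·ln(x) / x^(-3/2) and apply L'Hôpital, or use the standard hierarchy x^(-3/2) ≫ |ln x| as x → 0⁺.
The indeterminate product → 0, so the limit = -3.

Final answer: -3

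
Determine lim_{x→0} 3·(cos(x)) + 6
Direct substitution at x = 0 gives 9.

Final answer: 9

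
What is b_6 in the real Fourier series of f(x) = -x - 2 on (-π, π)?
b_6 = (1/π) ∫_{-π}^{π} f(x)·sin(6x) dx.
Evaluate the integral (use parity and integration by parts as needed): b_6 = 1/3.

Final answer: 1/3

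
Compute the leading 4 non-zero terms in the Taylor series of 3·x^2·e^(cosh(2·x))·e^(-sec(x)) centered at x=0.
301·x^8/80 + 19·x^6/4 + 9·x^4/2 + 3·x^2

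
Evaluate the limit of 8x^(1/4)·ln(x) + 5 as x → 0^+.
The product is a 0·∞ indeterminate form at x → 0⁺.
Rewrite the product as 8·ln(x) / x^(-1/4) and apply L'Hôpital, or use the standard hierarchy x^(-1/4) ≫ |ln x| as x → 0⁺.
The indeterminate product → 0, so the limit = 5.

Final answer: 5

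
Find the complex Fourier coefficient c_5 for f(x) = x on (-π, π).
Compute the real Fourier coefficients first: a_5 = 0, b_5 = 2/5.
Then c_5 = (a_5 − i·b_5)/2 = -i/5.

Final answer: -i/5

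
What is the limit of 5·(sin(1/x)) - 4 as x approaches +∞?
Evaluate the dominant behaviour as x → +∞; each term tends to a finite value or vanishes.
Limit = -4.

Final answer: -4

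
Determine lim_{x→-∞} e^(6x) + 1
Evaluate the dominant behaviour as x → -∞; each term tends to a finite value or vanishes.
Limit = 1.

Final answer: 1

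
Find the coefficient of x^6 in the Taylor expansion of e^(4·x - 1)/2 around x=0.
Expand to order 6: e^(4·x - 1)/2 = 128·x^6·e^(-1)/45 + 64·x^5·e^(-1)/15 + 16·x^4·e^(-1)/3 + 16·x^3·e^(-1)/3 + 4·x^2·e^(-1) + 2·x·e^(-1) + e^(-1)/2 + O(x^7).
The coefficient of x^6 is 128·e^(-1)/45.

Final answer: 128·e^(-1)/45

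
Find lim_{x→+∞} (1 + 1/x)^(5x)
As x → +∞: write (1 + 1/x)^(5x) = ((1 + 1/x)^x)^5 → (e^1)^5 = e^5.
Limit = e^(5).

Final answer: e^(5)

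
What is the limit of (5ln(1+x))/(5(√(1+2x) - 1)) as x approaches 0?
Both numerator and denominator → 0 as x → 0; this is a 0/0 indeterminate form.
Expand each to leading order near x = 0: numerator ~ 5·x, denominator ~ 5·x.
The limit of the ratio is 1.

Final answer: 1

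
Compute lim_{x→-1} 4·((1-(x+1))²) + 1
Direct substitution at x = -1 gives 5.

Final answer: 5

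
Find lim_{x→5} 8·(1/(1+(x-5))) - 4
Direct substitution at x = 5 gives 4.

Final answer: 4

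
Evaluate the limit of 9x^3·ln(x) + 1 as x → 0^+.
The product is a 0·∞ indeterminate form at x → 0⁺.
Rewrite the product as 9·ln(x) / x^(-3) and apply L'Hôpital, or use the standard hierarchy x^(-3) ≫ |ln x| as x → 0⁺.
The indeterminate product → 0, so the limit = 1.

Final answer: 1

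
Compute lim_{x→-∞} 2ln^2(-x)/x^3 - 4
The quotient is an ∞/∞ indeterminate form as x → -∞.
Compare growth rates of the dominant terms (exponentials ≫ polynomials ≫ logarithms), or apply L'Hôpital's rule; the quotient → 0.
Adding the constant: 0 - 4 = -4. Limit = -4.

Final answer: -4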